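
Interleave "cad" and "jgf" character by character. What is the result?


Interleaving "cad" and "jgf":
  Position 0: 'c' from first, 'j' from second => "cj"
  Position 1: 'a' from first, 'g' from second => "ag"
  Position 2: 'd' from first, 'f' from second => "df"
Result: cjagdf

cjagdf


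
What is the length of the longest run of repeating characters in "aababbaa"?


Input: "aababbaa"
Scanning for longest run:
  Position 1 ('a'): continues run of 'a', length=2
  Position 2 ('b'): new char, reset run to 1
  Position 3 ('a'): new char, reset run to 1
  Position 4 ('b'): new char, reset run to 1
  Position 5 ('b'): continues run of 'b', length=2
  Position 6 ('a'): new char, reset run to 1
  Position 7 ('a'): continues run of 'a', length=2
Longest run: 'a' with length 2

2


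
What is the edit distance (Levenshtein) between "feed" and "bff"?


Computing edit distance: "feed" -> "bff"
DP table:
           b    f    f
      0    1    2    3
  f   1    1    1    2
  e   2    2    2    2
  e   3    3    3    3
  d   4    4    4    4
Edit distance = dp[4][3] = 4

4


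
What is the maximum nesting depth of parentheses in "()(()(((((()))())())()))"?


Input: "()(()(((((()))())())()))"
Tracking depth:
  Position 0 '(': depth becomes 1
  Position 1 ')': depth becomes 0
  Position 2 '(': depth becomes 1
  Position 3 '(': depth becomes 2
  Position 4 ')': depth becomes 1
  Position 5 '(': depth becomes 2
  Position 6 '(': depth becomes 3
  Position 7 '(': depth becomes 4
  Position 8 '(': depth becomes 5
  Position 9 '(': depth becomes 6
  Position 10 '(': depth becomes 7
  Position 11 ')': depth becomes 6
  Position 12 ')': depth becomes 5
  Position 13 ')': depth becomes 4
  Position 14 '(': depth becomes 5
  Position 15 ')': depth becomes 4
  Position 16 ')': depth becomes 3
  Position 17 '(': depth becomes 4
  Position 18 ')': depth becomes 3
  Position 19 ')': depth becomes 2
  Position 20 '(': depth becomes 3
  Position 21 ')': depth becomes 2
  Position 22 ')': depth becomes 1
  Position 23 ')': depth becomes 0
Maximum depth reached: 7

7


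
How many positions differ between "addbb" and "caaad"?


Comparing "addbb" and "caaad" position by position:
  Position 0: 'a' vs 'c' => DIFFER
  Position 1: 'd' vs 'a' => DIFFER
  Position 2: 'd' vs 'a' => DIFFER
  Position 3: 'b' vs 'a' => DIFFER
  Position 4: 'b' vs 'd' => DIFFER
Positions that differ: 5

5


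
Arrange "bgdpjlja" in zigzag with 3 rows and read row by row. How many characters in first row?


Zigzag "bgdpjlja" into 3 rows:
Placing characters:
  'b' => row 0
  'g' => row 1
  'd' => row 2
  'p' => row 1
  'j' => row 0
  'l' => row 1
  'j' => row 2
  'a' => row 1
Rows:
  Row 0: "bj"
  Row 1: "gpla"
  Row 2: "dj"
First row length: 2

2


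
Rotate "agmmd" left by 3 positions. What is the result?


Input: "agmmd", rotate left by 3
First 3 characters: "agm"
Remaining characters: "md"
Concatenate remaining + first: "md" + "agm" = "mdagm"

mdagm


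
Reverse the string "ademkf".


Input: ademkf
Reading characters right to left:
  Position 5: 'f'
  Position 4: 'k'
  Position 3: 'm'
  Position 2: 'e'
  Position 1: 'd'
  Position 0: 'a'
Reversed: fkmeda

fkmeda


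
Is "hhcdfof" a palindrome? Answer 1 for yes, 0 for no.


Input: hhcdfof
Reversed: fofdchh
  Compare pos 0 ('h') with pos 6 ('f'): MISMATCH
  Compare pos 1 ('h') with pos 5 ('o'): MISMATCH
  Compare pos 2 ('c') with pos 4 ('f'): MISMATCH
Result: not a palindrome

0


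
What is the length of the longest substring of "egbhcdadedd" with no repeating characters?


Input: "egbhcdadedd"
Sliding window (track last position of each char):
  Position 0 ('e'): window [0,0] length 1 -- new best
  Position 1 ('g'): window [0,1] length 2 -- new best
  Position 2 ('b'): window [0,2] length 3 -- new best
  Position 3 ('h'): window [0,3] length 4 -- new best
  Position 4 ('c'): window [0,4] length 5 -- new best
  Position 5 ('d'): window [0,5] length 6 -- new best
  Position 6 ('a'): window [0,6] length 7 -- new best
  Position 7 ('d'): repeat (last at 5), move window start to 6
  Position 7 ('d'): window [6,7] length 2
  Position 8 ('e'): window [6,8] length 3
  Position 9 ('d'): repeat (last at 7), move window start to 8
  Position 9 ('d'): window [8,9] length 2
  Position 10 ('d'): repeat (last at 9), move window start to 10
  Position 10 ('d'): window [10,10] length 1
Longest substring with no repeats: "egbhcda" with length 7

7


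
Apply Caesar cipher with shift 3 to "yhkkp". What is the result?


Caesar cipher: shift "yhkkp" by 3
  'y' (pos 24) + 3 = pos 1 = 'b'
  'h' (pos 7) + 3 = pos 10 = 'k'
  'k' (pos 10) + 3 = pos 13 = 'n'
  'k' (pos 10) + 3 = pos 13 = 'n'
  'p' (pos 15) + 3 = pos 18 = 's'
Result: bknns

bknns


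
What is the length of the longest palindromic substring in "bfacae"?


Input: "bfacae"
Checking substrings for palindromes:
  [2:5] "aca" (len 3) => palindrome
Longest palindromic substring: "aca" with length 3

3


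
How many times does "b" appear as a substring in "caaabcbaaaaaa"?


Searching for "b" in "caaabcbaaaaaa"
Scanning each position:
  Position 0: "c" => no
  Position 1: "a" => no
  Position 2: "a" => no
  Position 3: "a" => no
  Position 4: "b" => MATCH
  Position 5: "c" => no
  Position 6: "b" => MATCH
  Position 7: "a" => no
  Position 8: "a" => no
  Position 9: "a" => no
  Position 10: "a" => no
  Position 11: "a" => no
  Position 12: "a" => no
Total occurrences: 2

2


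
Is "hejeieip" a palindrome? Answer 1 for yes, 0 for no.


Input: hejeieip
Reversed: pieiejeh
  Compare pos 0 ('h') with pos 7 ('p'): MISMATCH
  Compare pos 1 ('e') with pos 6 ('i'): MISMATCH
  Compare pos 2 ('j') with pos 5 ('e'): MISMATCH
  Compare pos 3 ('e') with pos 4 ('i'): MISMATCH
Result: not a palindrome

0


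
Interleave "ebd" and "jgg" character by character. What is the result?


Interleaving "ebd" and "jgg":
  Position 0: 'e' from first, 'j' from second => "ej"
  Position 1: 'b' from first, 'g' from second => "bg"
  Position 2: 'd' from first, 'g' from second => "dg"
Result: ejbgdg

ejbgdg


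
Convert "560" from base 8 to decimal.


Input: "560" in base 8
Positional expansion:
  Digit '5' (value 5) x 8^2 = 320
  Digit '6' (value 6) x 8^1 = 48
  Digit '0' (value 0) x 8^0 = 0
Sum = 368

368


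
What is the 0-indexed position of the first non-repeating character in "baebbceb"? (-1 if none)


Input: baebbceb
Character frequencies:
  'a': 1
  'b': 4
  'c': 1
  'e': 2
Scanning left to right for freq == 1:
  Position 0 ('b'): freq=4, skip
  Position 1 ('a'): unique! => answer = 1

1


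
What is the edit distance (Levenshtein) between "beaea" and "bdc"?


Computing edit distance: "beaea" -> "bdc"
DP table:
           b    d    c
      0    1    2    3
  b   1    0    1    2
  e   2    1    1    2
  a   3    2    2    2
  e   4    3    3    3
  a   5    4    4    4
Edit distance = dp[5][3] = 4

4


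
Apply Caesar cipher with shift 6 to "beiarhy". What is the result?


Caesar cipher: shift "beiarhy" by 6
  'b' (pos 1) + 6 = pos 7 = 'h'
  'e' (pos 4) + 6 = pos 10 = 'k'
  'i' (pos 8) + 6 = pos 14 = 'o'
  'a' (pos 0) + 6 = pos 6 = 'g'
  'r' (pos 17) + 6 = pos 23 = 'x'
  'h' (pos 7) + 6 = pos 13 = 'n'
  'y' (pos 24) + 6 = pos 4 = 'e'
Result: hkogxne

hkogxne


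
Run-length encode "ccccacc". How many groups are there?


Input: ccccacc
Scanning for consecutive runs:
  Group 1: 'c' x 4 (positions 0-3)
  Group 2: 'a' x 1 (positions 4-4)
  Group 3: 'c' x 2 (positions 5-6)
Total groups: 3

3


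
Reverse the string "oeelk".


Input: oeelk
Reading characters right to left:
  Position 4: 'k'
  Position 3: 'l'
  Position 2: 'e'
  Position 1: 'e'
  Position 0: 'o'
Reversed: kleeo

kleeo


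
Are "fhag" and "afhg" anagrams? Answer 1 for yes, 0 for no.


Strings: "fhag", "afhg"
Sorted first:  afgh
Sorted second: afgh
Sorted forms match => anagrams

1


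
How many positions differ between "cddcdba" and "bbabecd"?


Comparing "cddcdba" and "bbabecd" position by position:
  Position 0: 'c' vs 'b' => DIFFER
  Position 1: 'd' vs 'b' => DIFFER
  Position 2: 'd' vs 'a' => DIFFER
  Position 3: 'c' vs 'b' => DIFFER
  Position 4: 'd' vs 'e' => DIFFER
  Position 5: 'b' vs 'c' => DIFFER
  Position 6: 'a' vs 'd' => DIFFER
Positions that differ: 7

7


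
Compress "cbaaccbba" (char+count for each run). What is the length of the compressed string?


Input: cbaaccbba
Runs:
  'c' x 1 => "c1"
  'b' x 1 => "b1"
  'a' x 2 => "a2"
  'c' x 2 => "c2"
  'b' x 2 => "b2"
  'a' x 1 => "a1"
Compressed: "c1b1a2c2b2a1"
Compressed length: 12

12


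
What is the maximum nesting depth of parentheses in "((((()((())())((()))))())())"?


Input: "((((()((())())((()))))())())"
Tracking depth:
  Position 0 '(': depth becomes 1
  Position 1 '(': depth becomes 2
  Position 2 '(': depth becomes 3
  Position 3 '(': depth becomes 4
  Position 4 '(': depth becomes 5
  Position 5 ')': depth becomes 4
  Position 6 '(': depth becomes 5
  Position 7 '(': depth becomes 6
  Position 8 '(': depth becomes 7
  Position 9 ')': depth becomes 6
  Position 10 ')': depth becomes 5
  Position 11 '(': depth becomes 6
  Position 12 ')': depth becomes 5
  Position 13 ')': depth becomes 4
  Position 14 '(': depth becomes 5
  Position 15 '(': depth becomes 6
  Position 16 '(': depth becomes 7
  Position 17 ')': depth becomes 6
  Position 18 ')': depth becomes 5
  Position 19 ')': depth becomes 4
  Position 20 ')': depth becomes 3
  Position 21 ')': depth becomes 2
  Position 22 '(': depth becomes 3
  Position 23 ')': depth becomes 2
  Position 24 ')': depth becomes 1
  Position 25 '(': depth becomes 2
  Position 26 ')': depth becomes 1
  Position 27 ')': depth becomes 0
Maximum depth reached: 7

7


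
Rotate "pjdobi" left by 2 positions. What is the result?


Input: "pjdobi", rotate left by 2
First 2 characters: "pj"
Remaining characters: "dobi"
Concatenate remaining + first: "dobi" + "pj" = "dobipj"

dobipj


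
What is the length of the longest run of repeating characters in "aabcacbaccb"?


Input: "aabcacbaccb"
Scanning for longest run:
  Position 1 ('a'): continues run of 'a', length=2
  Position 2 ('b'): new char, reset run to 1
  Position 3 ('c'): new char, reset run to 1
  Position 4 ('a'): new char, reset run to 1
  Position 5 ('c'): new char, reset run to 1
  Position 6 ('b'): new char, reset run to 1
  Position 7 ('a'): new char, reset run to 1
  Position 8 ('c'): new char, reset run to 1
  Position 9 ('c'): continues run of 'c', length=2
  Position 10 ('b'): new char, reset run to 1
Longest run: 'a' with length 2

2


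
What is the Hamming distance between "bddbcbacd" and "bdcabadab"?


Comparing "bddbcbacd" and "bdcabadab" position by position:
  Position 0: 'b' vs 'b' => same
  Position 1: 'd' vs 'd' => same
  Position 2: 'd' vs 'c' => differ
  Position 3: 'b' vs 'a' => differ
  Position 4: 'c' vs 'b' => differ
  Position 5: 'b' vs 'a' => differ
  Position 6: 'a' vs 'd' => differ
  Position 7: 'c' vs 'a' => differ
  Position 8: 'd' vs 'b' => differ
Total differences (Hamming distance): 7

7


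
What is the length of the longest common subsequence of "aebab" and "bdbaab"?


LCS of "aebab" and "bdbaab"
DP table:
           b    d    b    a    a    b
      0    0    0    0    0    0    0
  a   0    0    0    0    1    1    1
  e   0    0    0    0    1    1    1
  b   0    1    1    1    1    1    2
  a   0    1    1    1    2    2    2
  b   0    1    1    2    2    2    3
LCS length = dp[5][6] = 3

3


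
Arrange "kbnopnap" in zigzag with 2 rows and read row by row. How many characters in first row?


Zigzag "kbnopnap" into 2 rows:
Placing characters:
  'k' => row 0
  'b' => row 1
  'n' => row 0
  'o' => row 1
  'p' => row 0
  'n' => row 1
  'a' => row 0
  'p' => row 1
Rows:
  Row 0: "knpa"
  Row 1: "bonp"
First row length: 4

4


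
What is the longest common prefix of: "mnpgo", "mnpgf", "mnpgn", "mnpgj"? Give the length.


Words: mnpgo, mnpgf, mnpgn, mnpgj
  Position 0: all 'm' => match
  Position 1: all 'n' => match
  Position 2: all 'p' => match
  Position 3: all 'g' => match
  Position 4: ('o', 'f', 'n', 'j') => mismatch, stop
LCP = "mnpg" (length 4)

4


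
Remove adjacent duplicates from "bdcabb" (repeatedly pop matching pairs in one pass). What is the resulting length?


Input: bdcabb
Stack-based adjacent duplicate removal:
  Read 'b': push. Stack: b
  Read 'd': push. Stack: bd
  Read 'c': push. Stack: bdc
  Read 'a': push. Stack: bdca
  Read 'b': push. Stack: bdcab
  Read 'b': matches stack top 'b' => pop. Stack: bdca
Final stack: "bdca" (length 4)

4


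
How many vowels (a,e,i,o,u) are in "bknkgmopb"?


Input: bknkgmopb
Checking each character:
  'b' at position 0: consonant
  'k' at position 1: consonant
  'n' at position 2: consonant
  'k' at position 3: consonant
  'g' at position 4: consonant
  'm' at position 5: consonant
  'o' at position 6: vowel (running total: 1)
  'p' at position 7: consonant
  'b' at position 8: consonant
Total vowels: 1

1


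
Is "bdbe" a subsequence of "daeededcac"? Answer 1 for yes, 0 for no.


Check if "bdbe" is a subsequence of "daeededcac"
Greedy scan:
  Position 0 ('d'): no match needed
  Position 1 ('a'): no match needed
  Position 2 ('e'): no match needed
  Position 3 ('e'): no match needed
  Position 4 ('d'): no match needed
  Position 5 ('e'): no match needed
  Position 6 ('d'): no match needed
  Position 7 ('c'): no match needed
  Position 8 ('a'): no match needed
  Position 9 ('c'): no match needed
Only matched 0/4 characters => not a subsequence

0


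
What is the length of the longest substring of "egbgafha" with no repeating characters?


Input: "egbgafha"
Sliding window (track last position of each char):
  Position 0 ('e'): window [0,0] length 1 -- new best
  Position 1 ('g'): window [0,1] length 2 -- new best
  Position 2 ('b'): window [0,2] length 3 -- new best
  Position 3 ('g'): repeat (last at 1), move window start to 2
  Position 3 ('g'): window [2,3] length 2
  Position 4 ('a'): window [2,4] length 3
  Position 5 ('f'): window [2,5] length 4 -- new best
  Position 6 ('h'): window [2,6] length 5 -- new best
  Position 7 ('a'): repeat (last at 4), move window start to 5
  Position 7 ('a'): window [5,7] length 3
Longest substring with no repeats: "bgafh" with length 5

5


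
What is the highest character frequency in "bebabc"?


Input: bebabc
Character counts:
  'a': 1
  'b': 3
  'c': 1
  'e': 1
Maximum frequency: 3

3


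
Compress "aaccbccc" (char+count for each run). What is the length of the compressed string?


Input: aaccbccc
Runs:
  'a' x 2 => "a2"
  'c' x 2 => "c2"
  'b' x 1 => "b1"
  'c' x 3 => "c3"
Compressed: "a2c2b1c3"
Compressed length: 8

8


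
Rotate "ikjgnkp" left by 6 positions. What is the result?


Input: "ikjgnkp", rotate left by 6
First 6 characters: "ikjgnk"
Remaining characters: "p"
Concatenate remaining + first: "p" + "ikjgnk" = "pikjgnk"

pikjgnk


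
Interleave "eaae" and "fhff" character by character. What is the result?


Interleaving "eaae" and "fhff":
  Position 0: 'e' from first, 'f' from second => "ef"
  Position 1: 'a' from first, 'h' from second => "ah"
  Position 2: 'a' from first, 'f' from second => "af"
  Position 3: 'e' from first, 'f' from second => "ef"
Result: efahafef

efahafef


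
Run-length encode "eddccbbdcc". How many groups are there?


Input: eddccbbdcc
Scanning for consecutive runs:
  Group 1: 'e' x 1 (positions 0-0)
  Group 2: 'd' x 2 (positions 1-2)
  Group 3: 'c' x 2 (positions 3-4)
  Group 4: 'b' x 2 (positions 5-6)
  Group 5: 'd' x 1 (positions 7-7)
  Group 6: 'c' x 2 (positions 8-9)
Total groups: 6

6


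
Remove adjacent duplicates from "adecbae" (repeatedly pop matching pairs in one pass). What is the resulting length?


Input: adecbae
Stack-based adjacent duplicate removal:
  Read 'a': push. Stack: a
  Read 'd': push. Stack: ad
  Read 'e': push. Stack: ade
  Read 'c': push. Stack: adec
  Read 'b': push. Stack: adecb
  Read 'a': push. Stack: adecba
  Read 'e': push. Stack: adecbae
Final stack: "adecbae" (length 7)

7


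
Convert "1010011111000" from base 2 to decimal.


Input: "1010011111000" in base 2
Positional expansion:
  Digit '1' (value 1) x 2^12 = 4096
  Digit '0' (value 0) x 2^11 = 0
  Digit '1' (value 1) x 2^10 = 1024
  Digit '0' (value 0) x 2^9 = 0
  Digit '0' (value 0) x 2^8 = 0
  Digit '1' (value 1) x 2^7 = 128
  Digit '1' (value 1) x 2^6 = 64
  Digit '1' (value 1) x 2^5 = 32
  Digit '1' (value 1) x 2^4 = 16
  Digit '1' (value 1) x 2^3 = 8
  Digit '0' (value 0) x 2^2 = 0
  Digit '0' (value 0) x 2^1 = 0
  Digit '0' (value 0) x 2^0 = 0
Sum = 5368

5368


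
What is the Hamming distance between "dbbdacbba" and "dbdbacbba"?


Comparing "dbbdacbba" and "dbdbacbba" position by position:
  Position 0: 'd' vs 'd' => same
  Position 1: 'b' vs 'b' => same
  Position 2: 'b' vs 'd' => differ
  Position 3: 'd' vs 'b' => differ
  Position 4: 'a' vs 'a' => same
  Position 5: 'c' vs 'c' => same
  Position 6: 'b' vs 'b' => same
  Position 7: 'b' vs 'b' => same
  Position 8: 'a' vs 'a' => same
Total differences (Hamming distance): 2

2


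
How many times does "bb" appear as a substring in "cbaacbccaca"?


Searching for "bb" in "cbaacbccaca"
Scanning each position:
  Position 0: "cb" => no
  Position 1: "ba" => no
  Position 2: "aa" => no
  Position 3: "ac" => no
  Position 4: "cb" => no
  Position 5: "bc" => no
  Position 6: "cc" => no
  Position 7: "ca" => no
  Position 8: "ac" => no
  Position 9: "ca" => no
Total occurrences: 0

0


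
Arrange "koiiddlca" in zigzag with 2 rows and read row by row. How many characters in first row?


Zigzag "koiiddlca" into 2 rows:
Placing characters:
  'k' => row 0
  'o' => row 1
  'i' => row 0
  'i' => row 1
  'd' => row 0
  'd' => row 1
  'l' => row 0
  'c' => row 1
  'a' => row 0
Rows:
  Row 0: "kidla"
  Row 1: "oidc"
First row length: 5

5


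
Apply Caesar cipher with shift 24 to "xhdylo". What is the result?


Caesar cipher: shift "xhdylo" by 24
  'x' (pos 23) + 24 = pos 21 = 'v'
  'h' (pos 7) + 24 = pos 5 = 'f'
  'd' (pos 3) + 24 = pos 1 = 'b'
  'y' (pos 24) + 24 = pos 22 = 'w'
  'l' (pos 11) + 24 = pos 9 = 'j'
  'o' (pos 14) + 24 = pos 12 = 'm'
Result: vfbwjm

vfbwjm


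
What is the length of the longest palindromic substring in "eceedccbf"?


Input: "eceedccbf"
Checking substrings for palindromes:
  [0:3] "ece" (len 3) => palindrome
  [2:4] "ee" (len 2) => palindrome
  [5:7] "cc" (len 2) => palindrome
Longest palindromic substring: "ece" with length 3

3


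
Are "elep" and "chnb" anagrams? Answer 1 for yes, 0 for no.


Strings: "elep", "chnb"
Sorted first:  eelp
Sorted second: bchn
Differ at position 0: 'e' vs 'b' => not anagrams

0


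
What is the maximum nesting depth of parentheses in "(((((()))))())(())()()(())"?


Input: "(((((()))))())(())()()(())"
Tracking depth:
  Position 0 '(': depth becomes 1
  Position 1 '(': depth becomes 2
  Position 2 '(': depth becomes 3
  Position 3 '(': depth becomes 4
  Position 4 '(': depth becomes 5
  Position 5 '(': depth becomes 6
  Position 6 ')': depth becomes 5
  Position 7 ')': depth becomes 4
  Position 8 ')': depth becomes 3
  Position 9 ')': depth becomes 2
  Position 10 ')': depth becomes 1
  Position 11 '(': depth becomes 2
  Position 12 ')': depth becomes 1
  Position 13 ')': depth becomes 0
  Position 14 '(': depth becomes 1
  Position 15 '(': depth becomes 2
  Position 16 ')': depth becomes 1
  Position 17 ')': depth becomes 0
  Position 18 '(': depth becomes 1
  Position 19 ')': depth becomes 0
  Position 20 '(': depth becomes 1
  Position 21 ')': depth becomes 0
  Position 22 '(': depth becomes 1
  Position 23 '(': depth becomes 2
  Position 24 ')': depth becomes 1
  Position 25 ')': depth becomes 0
Maximum depth reached: 6

6


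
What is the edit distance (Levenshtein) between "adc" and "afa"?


Computing edit distance: "adc" -> "afa"
DP table:
           a    f    a
      0    1    2    3
  a   1    0    1    2
  d   2    1    1    2
  c   3    2    2    2
Edit distance = dp[3][3] = 2

2


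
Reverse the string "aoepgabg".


Input: aoepgabg
Reading characters right to left:
  Position 7: 'g'
  Position 6: 'b'
  Position 5: 'a'
  Position 4: 'g'
  Position 3: 'p'
  Position 2: 'e'
  Position 1: 'o'
  Position 0: 'a'
Reversed: gbagpeoa

gbagpeoa


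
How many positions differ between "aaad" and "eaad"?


Comparing "aaad" and "eaad" position by position:
  Position 0: 'a' vs 'e' => DIFFER
  Position 1: 'a' vs 'a' => same
  Position 2: 'a' vs 'a' => same
  Position 3: 'd' vs 'd' => same
Positions that differ: 1

1


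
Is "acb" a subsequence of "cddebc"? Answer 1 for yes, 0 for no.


Check if "acb" is a subsequence of "cddebc"
Greedy scan:
  Position 0 ('c'): no match needed
  Position 1 ('d'): no match needed
  Position 2 ('d'): no match needed
  Position 3 ('e'): no match needed
  Position 4 ('b'): no match needed
  Position 5 ('c'): no match needed
Only matched 0/3 characters => not a subsequence

0


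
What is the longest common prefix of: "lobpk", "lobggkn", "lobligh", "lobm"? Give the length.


Words: lobpk, lobggkn, lobligh, lobm
  Position 0: all 'l' => match
  Position 1: all 'o' => match
  Position 2: all 'b' => match
  Position 3: ('p', 'g', 'l', 'm') => mismatch, stop
LCP = "lob" (length 3)

3


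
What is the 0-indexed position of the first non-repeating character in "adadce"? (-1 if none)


Input: adadce
Character frequencies:
  'a': 2
  'c': 1
  'd': 2
  'e': 1
Scanning left to right for freq == 1:
  Position 0 ('a'): freq=2, skip
  Position 1 ('d'): freq=2, skip
  Position 2 ('a'): freq=2, skip
  Position 3 ('d'): freq=2, skip
  Position 4 ('c'): unique! => answer = 4

4


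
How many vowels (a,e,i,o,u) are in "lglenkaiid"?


Input: lglenkaiid
Checking each character:
  'l' at position 0: consonant
  'g' at position 1: consonant
  'l' at position 2: consonant
  'e' at position 3: vowel (running total: 1)
  'n' at position 4: consonant
  'k' at position 5: consonant
  'a' at position 6: vowel (running total: 2)
  'i' at position 7: vowel (running total: 3)
  'i' at position 8: vowel (running total: 4)
  'd' at position 9: consonant
Total vowels: 4

4


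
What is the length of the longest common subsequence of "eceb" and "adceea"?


LCS of "eceb" and "adceea"
DP table:
           a    d    c    e    e    a
      0    0    0    0    0    0    0
  e   0    0    0    0    1    1    1
  c   0    0    0    1    1    1    1
  e   0    0    0    1    2    2    2
  b   0    0    0    1    2    2    2
LCS length = dp[4][6] = 2

2


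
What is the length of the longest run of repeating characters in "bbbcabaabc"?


Input: "bbbcabaabc"
Scanning for longest run:
  Position 1 ('b'): continues run of 'b', length=2
  Position 2 ('b'): continues run of 'b', length=3
  Position 3 ('c'): new char, reset run to 1
  Position 4 ('a'): new char, reset run to 1
  Position 5 ('b'): new char, reset run to 1
  Position 6 ('a'): new char, reset run to 1
  Position 7 ('a'): continues run of 'a', length=2
  Position 8 ('b'): new char, reset run to 1
  Position 9 ('c'): new char, reset run to 1
Longest run: 'b' with length 3

3


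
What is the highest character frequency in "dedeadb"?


Input: dedeadb
Character counts:
  'a': 1
  'b': 1
  'd': 3
  'e': 2
Maximum frequency: 3

3


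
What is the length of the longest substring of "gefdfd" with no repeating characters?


Input: "gefdfd"
Sliding window (track last position of each char):
  Position 0 ('g'): window [0,0] length 1 -- new best
  Position 1 ('e'): window [0,1] length 2 -- new best
  Position 2 ('f'): window [0,2] length 3 -- new best
  Position 3 ('d'): window [0,3] length 4 -- new best
  Position 4 ('f'): repeat (last at 2), move window start to 3
  Position 4 ('f'): window [3,4] length 2
  Position 5 ('d'): repeat (last at 3), move window start to 4
  Position 5 ('d'): window [4,5] length 2
Longest substring with no repeats: "gefd" with length 4

4


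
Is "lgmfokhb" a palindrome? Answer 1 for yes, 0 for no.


Input: lgmfokhb
Reversed: bhkofmgl
  Compare pos 0 ('l') with pos 7 ('b'): MISMATCH
  Compare pos 1 ('g') with pos 6 ('h'): MISMATCH
  Compare pos 2 ('m') with pos 5 ('k'): MISMATCH
  Compare pos 3 ('f') with pos 4 ('o'): MISMATCH
Result: not a palindrome

0


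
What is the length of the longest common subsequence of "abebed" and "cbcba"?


LCS of "abebed" and "cbcba"
DP table:
           c    b    c    b    a
      0    0    0    0    0    0
  a   0    0    0    0    0    1
  b   0    0    1    1    1    1
  e   0    0    1    1    1    1
  b   0    0    1    1    2    2
  e   0    0    1    1    2    2
  d   0    0    1    1    2    2
LCS length = dp[6][5] = 2

2


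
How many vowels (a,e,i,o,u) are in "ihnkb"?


Input: ihnkb
Checking each character:
  'i' at position 0: vowel (running total: 1)
  'h' at position 1: consonant
  'n' at position 2: consonant
  'k' at position 3: consonant
  'b' at position 4: consonant
Total vowels: 1

1


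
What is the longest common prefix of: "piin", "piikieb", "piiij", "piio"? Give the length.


Words: piin, piikieb, piiij, piio
  Position 0: all 'p' => match
  Position 1: all 'i' => match
  Position 2: all 'i' => match
  Position 3: ('n', 'k', 'i', 'o') => mismatch, stop
LCP = "pii" (length 3)

3


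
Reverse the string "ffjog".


Input: ffjog
Reading characters right to left:
  Position 4: 'g'
  Position 3: 'o'
  Position 2: 'j'
  Position 1: 'f'
  Position 0: 'f'
Reversed: gojff

gojff


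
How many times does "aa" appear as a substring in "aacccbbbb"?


Searching for "aa" in "aacccbbbb"
Scanning each position:
  Position 0: "aa" => MATCH
  Position 1: "ac" => no
  Position 2: "cc" => no
  Position 3: "cc" => no
  Position 4: "cb" => no
  Position 5: "bb" => no
  Position 6: "bb" => no
  Position 7: "bb" => no
Total occurrences: 1

1


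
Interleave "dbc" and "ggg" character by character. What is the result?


Interleaving "dbc" and "ggg":
  Position 0: 'd' from first, 'g' from second => "dg"
  Position 1: 'b' from first, 'g' from second => "bg"
  Position 2: 'c' from first, 'g' from second => "cg"
Result: dgbgcg

dgbgcg


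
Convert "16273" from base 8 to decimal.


Input: "16273" in base 8
Positional expansion:
  Digit '1' (value 1) x 8^4 = 4096
  Digit '6' (value 6) x 8^3 = 3072
  Digit '2' (value 2) x 8^2 = 128
  Digit '7' (value 7) x 8^1 = 56
  Digit '3' (value 3) x 8^0 = 3
Sum = 7355

7355


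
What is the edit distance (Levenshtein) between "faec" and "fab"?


Computing edit distance: "faec" -> "fab"
DP table:
           f    a    b
      0    1    2    3
  f   1    0    1    2
  a   2    1    0    1
  e   3    2    1    1
  c   4    3    2    2
Edit distance = dp[4][3] = 2

2


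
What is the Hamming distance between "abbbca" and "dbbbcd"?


Comparing "abbbca" and "dbbbcd" position by position:
  Position 0: 'a' vs 'd' => differ
  Position 1: 'b' vs 'b' => same
  Position 2: 'b' vs 'b' => same
  Position 3: 'b' vs 'b' => same
  Position 4: 'c' vs 'c' => same
  Position 5: 'a' vs 'd' => differ
Total differences (Hamming distance): 2

2


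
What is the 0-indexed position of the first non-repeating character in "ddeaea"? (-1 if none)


Input: ddeaea
Character frequencies:
  'a': 2
  'd': 2
  'e': 2
Scanning left to right for freq == 1:
  Position 0 ('d'): freq=2, skip
  Position 1 ('d'): freq=2, skip
  Position 2 ('e'): freq=2, skip
  Position 3 ('a'): freq=2, skip
  Position 4 ('e'): freq=2, skip
  Position 5 ('a'): freq=2, skip
  No unique character found => answer = -1

-1


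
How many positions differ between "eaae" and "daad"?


Comparing "eaae" and "daad" position by position:
  Position 0: 'e' vs 'd' => DIFFER
  Position 1: 'a' vs 'a' => same
  Position 2: 'a' vs 'a' => same
  Position 3: 'e' vs 'd' => DIFFER
Positions that differ: 2

2


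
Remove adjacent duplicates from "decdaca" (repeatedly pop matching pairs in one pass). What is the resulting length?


Input: decdaca
Stack-based adjacent duplicate removal:
  Read 'd': push. Stack: d
  Read 'e': push. Stack: de
  Read 'c': push. Stack: dec
  Read 'd': push. Stack: decd
  Read 'a': push. Stack: decda
  Read 'c': push. Stack: decdac
  Read 'a': push. Stack: decdaca
Final stack: "decdaca" (length 7)

7


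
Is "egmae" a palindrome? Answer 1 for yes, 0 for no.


Input: egmae
Reversed: eamge
  Compare pos 0 ('e') with pos 4 ('e'): match
  Compare pos 1 ('g') with pos 3 ('a'): MISMATCH
Result: not a palindrome

0


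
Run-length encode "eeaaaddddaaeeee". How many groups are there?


Input: eeaaaddddaaeeee
Scanning for consecutive runs:
  Group 1: 'e' x 2 (positions 0-1)
  Group 2: 'a' x 3 (positions 2-4)
  Group 3: 'd' x 4 (positions 5-8)
  Group 4: 'a' x 2 (positions 9-10)
  Group 5: 'e' x 4 (positions 11-14)
Total groups: 5

5


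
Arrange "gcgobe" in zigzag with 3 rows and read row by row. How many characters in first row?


Zigzag "gcgobe" into 3 rows:
Placing characters:
  'g' => row 0
  'c' => row 1
  'g' => row 2
  'o' => row 1
  'b' => row 0
  'e' => row 1
Rows:
  Row 0: "gb"
  Row 1: "coe"
  Row 2: "g"
First row length: 2

2


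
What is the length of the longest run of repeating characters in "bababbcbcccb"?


Input: "bababbcbcccb"
Scanning for longest run:
  Position 1 ('a'): new char, reset run to 1
  Position 2 ('b'): new char, reset run to 1
  Position 3 ('a'): new char, reset run to 1
  Position 4 ('b'): new char, reset run to 1
  Position 5 ('b'): continues run of 'b', length=2
  Position 6 ('c'): new char, reset run to 1
  Position 7 ('b'): new char, reset run to 1
  Position 8 ('c'): new char, reset run to 1
  Position 9 ('c'): continues run of 'c', length=2
  Position 10 ('c'): continues run of 'c', length=3
  Position 11 ('b'): new char, reset run to 1
Longest run: 'c' with length 3

3


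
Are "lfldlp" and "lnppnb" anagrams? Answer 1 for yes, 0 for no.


Strings: "lfldlp", "lnppnb"
Sorted first:  dflllp
Sorted second: blnnpp
Differ at position 0: 'd' vs 'b' => not anagrams

0


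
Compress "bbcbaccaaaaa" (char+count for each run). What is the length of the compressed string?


Input: bbcbaccaaaaa
Runs:
  'b' x 2 => "b2"
  'c' x 1 => "c1"
  'b' x 1 => "b1"
  'a' x 1 => "a1"
  'c' x 2 => "c2"
  'a' x 5 => "a5"
Compressed: "b2c1b1a1c2a5"
Compressed length: 12

12


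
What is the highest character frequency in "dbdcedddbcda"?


Input: dbdcedddbcda
Character counts:
  'a': 1
  'b': 2
  'c': 2
  'd': 6
  'e': 1
Maximum frequency: 6

6


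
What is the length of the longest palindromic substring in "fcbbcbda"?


Input: "fcbbcbda"
Checking substrings for palindromes:
  [1:5] "cbbc" (len 4) => palindrome
  [3:6] "bcb" (len 3) => palindrome
  [2:4] "bb" (len 2) => palindrome
Longest palindromic substring: "cbbc" with length 4

4


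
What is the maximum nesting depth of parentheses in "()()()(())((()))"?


Input: "()()()(())((()))"
Tracking depth:
  Position 0 '(': depth becomes 1
  Position 1 ')': depth becomes 0
  Position 2 '(': depth becomes 1
  Position 3 ')': depth becomes 0
  Position 4 '(': depth becomes 1
  Position 5 ')': depth becomes 0
  Position 6 '(': depth becomes 1
  Position 7 '(': depth becomes 2
  Position 8 ')': depth becomes 1
  Position 9 ')': depth becomes 0
  Position 10 '(': depth becomes 1
  Position 11 '(': depth becomes 2
  Position 12 '(': depth becomes 3
  Position 13 ')': depth becomes 2
  Position 14 ')': depth becomes 1
  Position 15 ')': depth becomes 0
Maximum depth reached: 3

3


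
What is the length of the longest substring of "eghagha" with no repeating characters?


Input: "eghagha"
Sliding window (track last position of each char):
  Position 0 ('e'): window [0,0] length 1 -- new best
  Position 1 ('g'): window [0,1] length 2 -- new best
  Position 2 ('h'): window [0,2] length 3 -- new best
  Position 3 ('a'): window [0,3] length 4 -- new best
  Position 4 ('g'): repeat (last at 1), move window start to 2
  Position 4 ('g'): window [2,4] length 3
  Position 5 ('h'): repeat (last at 2), move window start to 3
  Position 5 ('h'): window [3,5] length 3
  Position 6 ('a'): repeat (last at 3), move window start to 4
  Position 6 ('a'): window [4,6] length 3
Longest substring with no repeats: "egha" with length 4

4


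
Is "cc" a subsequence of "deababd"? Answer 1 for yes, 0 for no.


Check if "cc" is a subsequence of "deababd"
Greedy scan:
  Position 0 ('d'): no match needed
  Position 1 ('e'): no match needed
  Position 2 ('a'): no match needed
  Position 3 ('b'): no match needed
  Position 4 ('a'): no match needed
  Position 5 ('b'): no match needed
  Position 6 ('d'): no match needed
Only matched 0/2 characters => not a subsequence

0


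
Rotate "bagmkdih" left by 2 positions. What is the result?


Input: "bagmkdih", rotate left by 2
First 2 characters: "ba"
Remaining characters: "gmkdih"
Concatenate remaining + first: "gmkdih" + "ba" = "gmkdihba"

gmkdihba


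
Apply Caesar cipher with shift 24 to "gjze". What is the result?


Caesar cipher: shift "gjze" by 24
  'g' (pos 6) + 24 = pos 4 = 'e'
  'j' (pos 9) + 24 = pos 7 = 'h'
  'z' (pos 25) + 24 = pos 23 = 'x'
  'e' (pos 4) + 24 = pos 2 = 'c'
Result: ehxc

ehxc


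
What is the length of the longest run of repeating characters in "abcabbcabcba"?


Input: "abcabbcabcba"
Scanning for longest run:
  Position 1 ('b'): new char, reset run to 1
  Position 2 ('c'): new char, reset run to 1
  Position 3 ('a'): new char, reset run to 1
  Position 4 ('b'): new char, reset run to 1
  Position 5 ('b'): continues run of 'b', length=2
  Position 6 ('c'): new char, reset run to 1
  Position 7 ('a'): new char, reset run to 1
  Position 8 ('b'): new char, reset run to 1
  Position 9 ('c'): new char, reset run to 1
  Position 10 ('b'): new char, reset run to 1
  Position 11 ('a'): new char, reset run to 1
Longest run: 'b' with length 2

2


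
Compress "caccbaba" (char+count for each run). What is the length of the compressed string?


Input: caccbaba
Runs:
  'c' x 1 => "c1"
  'a' x 1 => "a1"
  'c' x 2 => "c2"
  'b' x 1 => "b1"
  'a' x 1 => "a1"
  'b' x 1 => "b1"
  'a' x 1 => "a1"
Compressed: "c1a1c2b1a1b1a1"
Compressed length: 14

14


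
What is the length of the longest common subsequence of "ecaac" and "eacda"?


LCS of "ecaac" and "eacda"
DP table:
           e    a    c    d    a
      0    0    0    0    0    0
  e   0    1    1    1    1    1
  c   0    1    1    2    2    2
  a   0    1    2    2    2    3
  a   0    1    2    2    2    3
  c   0    1    2    3    3    3
LCS length = dp[5][5] = 3

3


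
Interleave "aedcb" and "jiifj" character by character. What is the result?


Interleaving "aedcb" and "jiifj":
  Position 0: 'a' from first, 'j' from second => "aj"
  Position 1: 'e' from first, 'i' from second => "ei"
  Position 2: 'd' from first, 'i' from second => "di"
  Position 3: 'c' from first, 'f' from second => "cf"
  Position 4: 'b' from first, 'j' from second => "bj"
Result: ajeidicfbj

ajeidicfbj


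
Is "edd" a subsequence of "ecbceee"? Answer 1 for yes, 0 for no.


Check if "edd" is a subsequence of "ecbceee"
Greedy scan:
  Position 0 ('e'): matches sub[0] = 'e'
  Position 1 ('c'): no match needed
  Position 2 ('b'): no match needed
  Position 3 ('c'): no match needed
  Position 4 ('e'): no match needed
  Position 5 ('e'): no match needed
  Position 6 ('e'): no match needed
Only matched 1/3 characters => not a subsequence

0


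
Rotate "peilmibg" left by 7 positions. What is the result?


Input: "peilmibg", rotate left by 7
First 7 characters: "peilmib"
Remaining characters: "g"
Concatenate remaining + first: "g" + "peilmib" = "gpeilmib"

gpeilmib


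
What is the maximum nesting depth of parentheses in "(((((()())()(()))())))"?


Input: "(((((()())()(()))())))"
Tracking depth:
  Position 0 '(': depth becomes 1
  Position 1 '(': depth becomes 2
  Position 2 '(': depth becomes 3
  Position 3 '(': depth becomes 4
  Position 4 '(': depth becomes 5
  Position 5 '(': depth becomes 6
  Position 6 ')': depth becomes 5
  Position 7 '(': depth becomes 6
  Position 8 ')': depth becomes 5
  Position 9 ')': depth becomes 4
  Position 10 '(': depth becomes 5
  Position 11 ')': depth becomes 4
  Position 12 '(': depth becomes 5
  Position 13 '(': depth becomes 6
  Position 14 ')': depth becomes 5
  Position 15 ')': depth becomes 4
  Position 16 ')': depth becomes 3
  Position 17 '(': depth becomes 4
  Position 18 ')': depth becomes 3
  Position 19 ')': depth becomes 2
  Position 20 ')': depth becomes 1
  Position 21 ')': depth becomes 0
Maximum depth reached: 6

6


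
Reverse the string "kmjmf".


Input: kmjmf
Reading characters right to left:
  Position 4: 'f'
  Position 3: 'm'
  Position 2: 'j'
  Position 1: 'm'
  Position 0: 'k'
Reversed: fmjmk

fmjmk


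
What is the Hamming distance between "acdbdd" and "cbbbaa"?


Comparing "acdbdd" and "cbbbaa" position by position:
  Position 0: 'a' vs 'c' => differ
  Position 1: 'c' vs 'b' => differ
  Position 2: 'd' vs 'b' => differ
  Position 3: 'b' vs 'b' => same
  Position 4: 'd' vs 'a' => differ
  Position 5: 'd' vs 'a' => differ
Total differences (Hamming distance): 5

5


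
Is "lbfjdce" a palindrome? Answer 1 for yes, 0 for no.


Input: lbfjdce
Reversed: ecdjfbl
  Compare pos 0 ('l') with pos 6 ('e'): MISMATCH
  Compare pos 1 ('b') with pos 5 ('c'): MISMATCH
  Compare pos 2 ('f') with pos 4 ('d'): MISMATCH
Result: not a palindrome

0


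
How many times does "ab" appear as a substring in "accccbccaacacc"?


Searching for "ab" in "accccbccaacacc"
Scanning each position:
  Position 0: "ac" => no
  Position 1: "cc" => no
  Position 2: "cc" => no
  Position 3: "cc" => no
  Position 4: "cb" => no
  Position 5: "bc" => no
  Position 6: "cc" => no
  Position 7: "ca" => no
  Position 8: "aa" => no
  Position 9: "ac" => no
  Position 10: "ca" => no
  Position 11: "ac" => no
  Position 12: "cc" => no
Total occurrences: 0

0


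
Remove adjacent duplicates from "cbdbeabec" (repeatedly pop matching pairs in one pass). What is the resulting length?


Input: cbdbeabec
Stack-based adjacent duplicate removal:
  Read 'c': push. Stack: c
  Read 'b': push. Stack: cb
  Read 'd': push. Stack: cbd
  Read 'b': push. Stack: cbdb
  Read 'e': push. Stack: cbdbe
  Read 'a': push. Stack: cbdbea
  Read 'b': push. Stack: cbdbeab
  Read 'e': push. Stack: cbdbeabe
  Read 'c': push. Stack: cbdbeabec
Final stack: "cbdbeabec" (length 9)

9


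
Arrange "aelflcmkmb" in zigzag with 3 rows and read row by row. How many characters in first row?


Zigzag "aelflcmkmb" into 3 rows:
Placing characters:
  'a' => row 0
  'e' => row 1
  'l' => row 2
  'f' => row 1
  'l' => row 0
  'c' => row 1
  'm' => row 2
  'k' => row 1
  'm' => row 0
  'b' => row 1
Rows:
  Row 0: "alm"
  Row 1: "efckb"
  Row 2: "lm"
First row length: 3

3


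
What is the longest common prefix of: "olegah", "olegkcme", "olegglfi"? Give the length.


Words: olegah, olegkcme, olegglfi
  Position 0: all 'o' => match
  Position 1: all 'l' => match
  Position 2: all 'e' => match
  Position 3: all 'g' => match
  Position 4: ('a', 'k', 'g') => mismatch, stop
LCP = "oleg" (length 4)

4


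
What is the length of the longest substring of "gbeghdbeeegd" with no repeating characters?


Input: "gbeghdbeeegd"
Sliding window (track last position of each char):
  Position 0 ('g'): window [0,0] length 1 -- new best
  Position 1 ('b'): window [0,1] length 2 -- new best
  Position 2 ('e'): window [0,2] length 3 -- new best
  Position 3 ('g'): repeat (last at 0), move window start to 1
  Position 3 ('g'): window [1,3] length 3
  Position 4 ('h'): window [1,4] length 4 -- new best
  Position 5 ('d'): window [1,5] length 5 -- new best
  Position 6 ('b'): repeat (last at 1), move window start to 2
  Position 6 ('b'): window [2,6] length 5
  Position 7 ('e'): repeat (last at 2), move window start to 3
  Position 7 ('e'): window [3,7] length 5
  Position 8 ('e'): repeat (last at 7), move window start to 8
  Position 8 ('e'): window [8,8] length 1
  Position 9 ('e'): repeat (last at 8), move window start to 9
  Position 9 ('e'): window [9,9] length 1
  Position 10 ('g'): window [9,10] length 2
  Position 11 ('d'): window [9,11] length 3
Longest substring with no repeats: "beghd" with length 5

5
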